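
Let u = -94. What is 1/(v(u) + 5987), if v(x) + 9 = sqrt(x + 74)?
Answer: 2989/17868252 - I*sqrt(5)/17868252 ≈ 0.00016728 - 1.2514e-7*I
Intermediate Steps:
v(x) = -9 + sqrt(74 + x) (v(x) = -9 + sqrt(x + 74) = -9 + sqrt(74 + x))
1/(v(u) + 5987) = 1/((-9 + sqrt(74 - 94)) + 5987) = 1/((-9 + sqrt(-20)) + 5987) = 1/((-9 + 2*I*sqrt(5)) + 5987) = 1/(5978 + 2*I*sqrt(5))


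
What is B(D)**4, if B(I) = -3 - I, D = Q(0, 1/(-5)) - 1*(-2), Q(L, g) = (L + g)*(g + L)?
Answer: 252047376/390625 ≈ 645.24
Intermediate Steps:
Q(L, g) = (L + g)**2 (Q(L, g) = (L + g)*(L + g) = (L + g)**2)
D = 51/25 (D = (0 + 1/(-5))**2 - 1*(-2) = (0 - 1/5)**2 + 2 = (-1/5)**2 + 2 = 1/25 + 2 = 51/25 ≈ 2.0400)
B(D)**4 = (-3 - 1*51/25)**4 = (-3 - 51/25)**4 = (-126/25)**4 = 252047376/390625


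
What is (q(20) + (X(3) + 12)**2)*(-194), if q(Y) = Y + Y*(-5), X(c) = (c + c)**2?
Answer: -431456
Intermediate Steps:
X(c) = 4*c**2 (X(c) = (2*c)**2 = 4*c**2)
q(Y) = -4*Y (q(Y) = Y - 5*Y = -4*Y)
(q(20) + (X(3) + 12)**2)*(-194) = (-4*20 + (4*3**2 + 12)**2)*(-194) = (-80 + (4*9 + 12)**2)*(-194) = (-80 + (36 + 12)**2)*(-194) = (-80 + 48**2)*(-194) = (-80 + 2304)*(-194) = 2224*(-194) = -431456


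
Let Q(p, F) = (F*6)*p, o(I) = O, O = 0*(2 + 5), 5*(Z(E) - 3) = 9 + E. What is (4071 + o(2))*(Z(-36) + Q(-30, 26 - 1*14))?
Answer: -44015652/5 ≈ -8.8031e+6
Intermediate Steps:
Z(E) = 24/5 + E/5 (Z(E) = 3 + (9 + E)/5 = 3 + (9/5 + E/5) = 24/5 + E/5)
O = 0 (O = 0*7 = 0)
o(I) = 0
Q(p, F) = 6*F*p (Q(p, F) = (6*F)*p = 6*F*p)
(4071 + o(2))*(Z(-36) + Q(-30, 26 - 1*14)) = (4071 + 0)*((24/5 + (⅕)*(-36)) + 6*(26 - 1*14)*(-30)) = 4071*((24/5 - 36/5) + 6*(26 - 14)*(-30)) = 4071*(-12/5 + 6*12*(-30)) = 4071*(-12/5 - 2160) = 4071*(-10812/5) = -44015652/5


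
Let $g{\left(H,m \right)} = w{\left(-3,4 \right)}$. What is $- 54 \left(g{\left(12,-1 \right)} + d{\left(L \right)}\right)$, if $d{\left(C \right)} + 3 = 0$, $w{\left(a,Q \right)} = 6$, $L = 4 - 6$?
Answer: $-162$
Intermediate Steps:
$L = -2$
$g{\left(H,m \right)} = 6$
$d{\left(C \right)} = -3$ ($d{\left(C \right)} = -3 + 0 = -3$)
$- 54 \left(g{\left(12,-1 \right)} + d{\left(L \right)}\right) = - 54 \left(6 - 3\right) = \left(-54\right) 3 = -162$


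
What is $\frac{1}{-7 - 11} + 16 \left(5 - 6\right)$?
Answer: $- \frac{289}{18} \approx -16.056$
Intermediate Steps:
$\frac{1}{-7 - 11} + 16 \left(5 - 6\right) = \frac{1}{-18} + 16 \left(-1\right) = - \frac{1}{18} - 16 = - \frac{289}{18}$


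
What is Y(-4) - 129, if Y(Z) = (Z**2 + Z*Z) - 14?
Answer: -111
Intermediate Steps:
Y(Z) = -14 + 2*Z**2 (Y(Z) = (Z**2 + Z**2) - 14 = 2*Z**2 - 14 = -14 + 2*Z**2)
Y(-4) - 129 = (-14 + 2*(-4)**2) - 129 = (-14 + 2*16) - 129 = (-14 + 32) - 129 = 18 - 129 = -111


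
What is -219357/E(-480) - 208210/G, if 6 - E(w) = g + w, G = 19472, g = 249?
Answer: -720110879/769144 ≈ -936.25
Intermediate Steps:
E(w) = -243 - w (E(w) = 6 - (249 + w) = 6 + (-249 - w) = -243 - w)
-219357/E(-480) - 208210/G = -219357/(-243 - 1*(-480)) - 208210/19472 = -219357/(-243 + 480) - 208210*1/19472 = -219357/237 - 104105/9736 = -219357*1/237 - 104105/9736 = -73119/79 - 104105/9736 = -720110879/769144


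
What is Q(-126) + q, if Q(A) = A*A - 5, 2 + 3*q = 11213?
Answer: 19608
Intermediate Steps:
q = 3737 (q = -⅔ + (⅓)*11213 = -⅔ + 11213/3 = 3737)
Q(A) = -5 + A² (Q(A) = A² - 5 = -5 + A²)
Q(-126) + q = (-5 + (-126)²) + 3737 = (-5 + 15876) + 3737 = 15871 + 3737 = 19608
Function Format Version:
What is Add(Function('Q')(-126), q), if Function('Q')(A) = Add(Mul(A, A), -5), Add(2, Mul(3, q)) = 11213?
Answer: 19608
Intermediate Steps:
q = 3737 (q = Add(Rational(-2, 3), Mul(Rational(1, 3), 11213)) = Add(Rational(-2, 3), Rational(11213, 3)) = 3737)
Function('Q')(A) = Add(-5, Pow(A, 2)) (Function('Q')(A) = Add(Pow(A, 2), -5) = Add(-5, Pow(A, 2)))
Add(Function('Q')(-126), q) = Add(Add(-5, Pow(-126, 2)), 3737) = Add(Add(-5, 15876), 3737) = Add(15871, 3737) = 19608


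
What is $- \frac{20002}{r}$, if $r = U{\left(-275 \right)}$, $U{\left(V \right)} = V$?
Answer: $\frac{20002}{275} \approx 72.734$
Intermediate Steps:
$r = -275$
$- \frac{20002}{r} = - \frac{20002}{-275} = \left(-20002\right) \left(- \frac{1}{275}\right) = \frac{20002}{275}$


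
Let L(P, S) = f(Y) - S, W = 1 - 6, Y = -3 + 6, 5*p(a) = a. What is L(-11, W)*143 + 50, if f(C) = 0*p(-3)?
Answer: 765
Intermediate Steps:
p(a) = a/5
Y = 3
f(C) = 0 (f(C) = 0*((1/5)*(-3)) = 0*(-3/5) = 0)
W = -5
L(P, S) = -S (L(P, S) = 0 - S = -S)
L(-11, W)*143 + 50 = -1*(-5)*143 + 50 = 5*143 + 50 = 715 + 50 = 765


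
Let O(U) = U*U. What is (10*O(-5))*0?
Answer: 0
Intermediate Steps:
O(U) = U²
(10*O(-5))*0 = (10*(-5)²)*0 = (10*25)*0 = 250*0 = 0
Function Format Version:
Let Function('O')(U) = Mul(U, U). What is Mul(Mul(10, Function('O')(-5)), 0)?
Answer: 0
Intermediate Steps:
Function('O')(U) = Pow(U, 2)
Mul(Mul(10, Function('O')(-5)), 0) = Mul(Mul(10, Pow(-5, 2)), 0) = Mul(Mul(10, 25), 0) = Mul(250, 0) = 0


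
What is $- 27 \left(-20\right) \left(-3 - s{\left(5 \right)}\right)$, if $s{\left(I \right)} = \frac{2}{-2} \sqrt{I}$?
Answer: $-1620 + 540 \sqrt{5} \approx -412.52$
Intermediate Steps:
$s{\left(I \right)} = - \sqrt{I}$ ($s{\left(I \right)} = 2 \left(- \frac{1}{2}\right) \sqrt{I} = - \sqrt{I}$)
$- 27 \left(-20\right) \left(-3 - s{\left(5 \right)}\right) = - 27 \left(-20\right) \left(-3 - - \sqrt{5}\right) = - \left(-540\right) \left(-3 + \sqrt{5}\right) = - (1620 - 540 \sqrt{5}) = -1620 + 540 \sqrt{5}$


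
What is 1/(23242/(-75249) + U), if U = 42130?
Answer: 75249/3170217128 ≈ 2.3736e-5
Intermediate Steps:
1/(23242/(-75249) + U) = 1/(23242/(-75249) + 42130) = 1/(23242*(-1/75249) + 42130) = 1/(-23242/75249 + 42130) = 1/(3170217128/75249) = 75249/3170217128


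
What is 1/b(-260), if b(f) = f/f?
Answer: 1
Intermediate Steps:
b(f) = 1
1/b(-260) = 1/1 = 1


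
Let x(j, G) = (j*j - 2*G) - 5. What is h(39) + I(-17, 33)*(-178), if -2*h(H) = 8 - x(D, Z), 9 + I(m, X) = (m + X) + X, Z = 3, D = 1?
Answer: -7129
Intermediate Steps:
x(j, G) = -5 + j² - 2*G (x(j, G) = (j² - 2*G) - 5 = -5 + j² - 2*G)
I(m, X) = -9 + m + 2*X (I(m, X) = -9 + ((m + X) + X) = -9 + ((X + m) + X) = -9 + (m + 2*X) = -9 + m + 2*X)
h(H) = -9 (h(H) = -(8 - (-5 + 1² - 2*3))/2 = -(8 - (-5 + 1 - 6))/2 = -(8 - 1*(-10))/2 = -(8 + 10)/2 = -½*18 = -9)
h(39) + I(-17, 33)*(-178) = -9 + (-9 - 17 + 2*33)*(-178) = -9 + (-9 - 17 + 66)*(-178) = -9 + 40*(-178) = -9 - 7120 = -7129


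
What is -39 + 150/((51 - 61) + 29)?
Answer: -591/19 ≈ -31.105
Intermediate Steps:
-39 + 150/((51 - 61) + 29) = -39 + 150/(-10 + 29) = -39 + 150/19 = -591/19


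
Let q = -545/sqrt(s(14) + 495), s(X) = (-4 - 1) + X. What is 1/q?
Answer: -6*sqrt(14)/545 ≈ -0.041193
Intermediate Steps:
s(X) = -5 + X
q = -545*sqrt(14)/84 (q = -545/sqrt((-5 + 14) + 495) = -545/sqrt(9 + 495) = -545*sqrt(14)/84 ≈ -24.276)
1/q = 1/(-545*sqrt(14)/84) = -6*sqrt(14)/545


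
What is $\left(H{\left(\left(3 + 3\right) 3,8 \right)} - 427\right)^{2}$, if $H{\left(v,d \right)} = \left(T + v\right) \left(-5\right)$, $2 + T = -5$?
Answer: $232324$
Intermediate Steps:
$T = -7$ ($T = -2 - 5 = -7$)
$H{\left(v,d \right)} = 35 - 5 v$ ($H{\left(v,d \right)} = \left(-7 + v\right) \left(-5\right) = 35 - 5 v$)
$\left(H{\left(\left(3 + 3\right) 3,8 \right)} - 427\right)^{2} = \left(\left(35 - 5 \left(3 + 3\right) 3\right) - 427\right)^{2} = \left(\left(35 - 5 \cdot 6 \cdot 3\right) - 427\right)^{2} = \left(\left(35 - 90\right) - 427\right)^{2} = \left(-55 - 427\right)^{2} = \left(-482\right)^{2} = 232324$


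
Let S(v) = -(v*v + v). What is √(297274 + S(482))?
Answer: 2*√16117 ≈ 253.91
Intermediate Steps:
S(v) = -v - v² (S(v) = -(v² + v) = -(v + v²) = -v - v²)
√(297274 + S(482)) = √(297274 - 1*482*(1 + 482)) = √(297274 - 1*482*483) = √(297274 - 232806) = √64468 = 2*√16117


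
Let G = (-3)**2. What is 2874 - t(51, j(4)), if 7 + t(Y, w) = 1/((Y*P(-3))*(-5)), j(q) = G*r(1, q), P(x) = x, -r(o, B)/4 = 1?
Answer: 2203964/765 ≈ 2881.0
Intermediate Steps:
r(o, B) = -4 (r(o, B) = -4*1 = -4)
G = 9
j(q) = -36 (j(q) = 9*(-4) = -36)
t(Y, w) = -7 + 1/(15*Y) (t(Y, w) = -7 + 1/((Y*(-3))*(-5)) = -7 + 1/(-3*Y*(-5)) = -7 + 1/(15*Y))
2874 - t(51, j(4)) = 2874 - (-7 + (1/15)/51) = 2874 - (-7 + (1/15)*(1/51)) = 2874 - (-7 + 1/765) = 2874 - 1*(-5354/765) = 2874 + 5354/765 = 2203964/765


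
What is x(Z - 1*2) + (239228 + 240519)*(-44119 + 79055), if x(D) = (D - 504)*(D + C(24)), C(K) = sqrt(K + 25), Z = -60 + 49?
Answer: 16760444294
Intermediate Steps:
Z = -11
C(K) = sqrt(25 + K)
x(D) = (-504 + D)*(7 + D) (x(D) = (D - 504)*(D + sqrt(25 + 24)) = (-504 + D)*(D + sqrt(49)) = (-504 + D)*(D + 7) = (-504 + D)*(7 + D))
x(Z - 1*2) + (239228 + 240519)*(-44119 + 79055) = (-3528 + (-11 - 1*2)**2 - 497*(-11 - 1*2)) + (239228 + 240519)*(-44119 + 79055) = (-3528 + (-11 - 2)**2 - 497*(-11 - 2)) + 479747*34936 = (-3528 + (-13)**2 - 497*(-13)) + 16760441192 = (-3528 + 169 + 6461) + 16760441192 = 3102 + 16760441192 = 16760444294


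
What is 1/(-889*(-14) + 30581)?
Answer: 1/43027 ≈ 2.3241e-5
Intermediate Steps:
1/(-889*(-14) + 30581) = 1/(12446 + 30581) = 1/43027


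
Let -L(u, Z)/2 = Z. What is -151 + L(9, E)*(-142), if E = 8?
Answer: 2121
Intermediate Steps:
L(u, Z) = -2*Z
-151 + L(9, E)*(-142) = -151 - 2*8*(-142) = -151 - 16*(-142) = -151 + 2272 = 2121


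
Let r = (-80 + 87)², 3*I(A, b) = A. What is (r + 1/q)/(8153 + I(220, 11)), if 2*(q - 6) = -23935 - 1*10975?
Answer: 2565000/430623871 ≈ 0.0059565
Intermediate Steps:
I(A, b) = A/3
q = -17449 (q = 6 + (-23935 - 1*10975)/2 = 6 + (-23935 - 10975)/2 = 6 + (½)*(-34910) = 6 - 17455 = -17449)
r = 49 (r = 7² = 49)
(r + 1/q)/(8153 + I(220, 11)) = (49 + 1/(-17449))/(8153 + (⅓)*220) = (49 - 1/17449)/(8153 + 220/3) = 855000/(17449*(24679/3)) = (855000/17449)*(3/24679) = 2565000/430623871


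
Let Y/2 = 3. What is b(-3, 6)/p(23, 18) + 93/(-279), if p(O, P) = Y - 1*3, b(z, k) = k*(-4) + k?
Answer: -19/3 ≈ -6.3333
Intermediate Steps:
Y = 6 (Y = 2*3 = 6)
b(z, k) = -3*k (b(z, k) = -4*k + k = -3*k)
p(O, P) = 3 (p(O, P) = 6 - 1*3 = 6 - 3 = 3)
b(-3, 6)/p(23, 18) + 93/(-279) = -3*6/3 + 93/(-279) = -18*⅓ + 93*(-1/279) = -6 - ⅓ = -19/3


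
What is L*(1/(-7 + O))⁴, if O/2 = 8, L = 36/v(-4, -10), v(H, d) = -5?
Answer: -4/3645 ≈ -0.0010974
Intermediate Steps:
L = -36/5 (L = 36/(-5) = 36*(-⅕) = -36/5 ≈ -7.2000)
O = 16 (O = 2*8 = 16)
L*(1/(-7 + O))⁴ = -36/(5*(-7 + 16)⁴) = -36*(1/9)⁴/5 = -36*(⅑)⁴/5 = -36/5*1/6561 = -4/3645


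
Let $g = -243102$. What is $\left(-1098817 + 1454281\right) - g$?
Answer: $598566$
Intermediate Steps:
$\left(-1098817 + 1454281\right) - g = \left(-1098817 + 1454281\right) - -243102 = 355464 + 243102 = 598566$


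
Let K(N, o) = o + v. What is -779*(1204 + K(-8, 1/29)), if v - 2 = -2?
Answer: -27200343/29 ≈ -9.3794e+5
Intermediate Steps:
v = 0 (v = 2 - 2 = 0)
K(N, o) = o (K(N, o) = o + 0 = o)
-779*(1204 + K(-8, 1/29)) = -779*(1204 + 1/29) = -779*34917/29 = -27200343/29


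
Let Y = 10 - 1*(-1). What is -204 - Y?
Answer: -215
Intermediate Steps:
Y = 11 (Y = 10 + 1 = 11)
-204 - Y = -204 - 1*11 = -204 - 11 = -215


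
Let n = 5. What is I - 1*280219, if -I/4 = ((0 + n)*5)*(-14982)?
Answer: 1217981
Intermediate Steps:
I = 1498200 (I = -4*(0 + 5)*5*(-14982) = -4*5*5*(-14982) = -100*(-14982) = -4*(-374550) = 1498200)
I - 1*280219 = 1498200 - 1*280219 = 1498200 - 280219 = 1217981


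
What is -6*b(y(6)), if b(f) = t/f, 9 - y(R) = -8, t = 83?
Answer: -498/17 ≈ -29.294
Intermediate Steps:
y(R) = 17 (y(R) = 9 - 1*(-8) = 9 + 8 = 17)
b(f) = 83/f
-6*b(y(6)) = -498/17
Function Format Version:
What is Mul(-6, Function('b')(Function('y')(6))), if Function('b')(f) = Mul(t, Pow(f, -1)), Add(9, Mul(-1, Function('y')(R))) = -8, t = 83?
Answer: Rational(-498, 17) ≈ -29.294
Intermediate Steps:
Function('y')(R) = 17 (Function('y')(R) = Add(9, Mul(-1, -8)) = Add(9, 8) = 17)
Function('b')(f) = Mul(83, Pow(f, -1))
Mul(-6, Function('b')(Function('y')(6))) = Mul(-6, Mul(83, Pow(17, -1))) = Mul(-6, Mul(83, Rational(1, 17))) = Mul(-6, Rational(83, 17)) = Rational(-498, 17)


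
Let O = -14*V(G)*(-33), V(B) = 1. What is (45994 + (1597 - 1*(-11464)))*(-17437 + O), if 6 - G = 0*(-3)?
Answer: -1002458625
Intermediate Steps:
G = 6 (G = 6 - 0*(-3) = 6 - 1*0 = 6 + 0 = 6)
O = 462 (O = -14*1*(-33) = -14*(-33) = 462)
(45994 + (1597 - 1*(-11464)))*(-17437 + O) = (45994 + (1597 - 1*(-11464)))*(-17437 + 462) = (45994 + (1597 + 11464))*(-16975) = (45994 + 13061)*(-16975) = 59055*(-16975) = -1002458625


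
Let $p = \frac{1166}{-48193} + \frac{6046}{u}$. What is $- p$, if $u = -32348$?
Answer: $\frac{164546323}{779473582} \approx 0.2111$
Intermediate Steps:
$p = - \frac{164546323}{779473582}$ ($p = \frac{1166}{-48193} + \frac{6046}{-32348} = 1166 \left(- \frac{1}{48193}\right) + 6046 \left(- \frac{1}{32348}\right) = - \frac{1166}{48193} - \frac{3023}{16174} = - \frac{164546323}{779473582} \approx -0.2111$)
$- p = \left(-1\right) \left(- \frac{164546323}{779473582}\right) = \frac{164546323}{779473582}$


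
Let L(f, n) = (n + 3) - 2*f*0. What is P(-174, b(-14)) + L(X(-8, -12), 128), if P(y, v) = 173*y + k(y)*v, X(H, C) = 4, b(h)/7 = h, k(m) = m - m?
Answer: -29971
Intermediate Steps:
k(m) = 0
b(h) = 7*h
P(y, v) = 173*y (P(y, v) = 173*y + 0*v = 173*y + 0 = 173*y)
L(f, n) = 3 + n (L(f, n) = (3 + n) - 2*0 = (3 + n) + 0 = 3 + n)
P(-174, b(-14)) + L(X(-8, -12), 128) = 173*(-174) + (3 + 128) = -30102 + 131 = -29971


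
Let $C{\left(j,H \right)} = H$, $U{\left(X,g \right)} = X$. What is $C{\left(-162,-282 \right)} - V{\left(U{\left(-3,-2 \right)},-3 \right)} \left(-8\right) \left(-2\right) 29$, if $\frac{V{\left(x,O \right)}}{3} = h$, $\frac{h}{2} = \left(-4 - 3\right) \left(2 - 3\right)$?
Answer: $-19770$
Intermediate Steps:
$h = 14$ ($h = 2 \left(-4 - 3\right) \left(2 - 3\right) = 2 \left(\left(-7\right) \left(-1\right)\right) = 2 \cdot 7 = 14$)
$V{\left(x,O \right)} = 42$ ($V{\left(x,O \right)} = 3 \cdot 14 = 42$)
$C{\left(-162,-282 \right)} - V{\left(U{\left(-3,-2 \right)},-3 \right)} \left(-8\right) \left(-2\right) 29 = -282 - 42 \left(-8\right) \left(-2\right) 29 = -282 - \left(-336\right) \left(-2\right) 29 = -282 - 672 \cdot 29 = -282 - 19488 = -19770$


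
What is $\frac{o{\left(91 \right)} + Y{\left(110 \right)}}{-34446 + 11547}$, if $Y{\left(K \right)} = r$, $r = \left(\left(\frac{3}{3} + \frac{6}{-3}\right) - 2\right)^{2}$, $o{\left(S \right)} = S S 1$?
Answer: $- \frac{8290}{22899} \approx -0.36202$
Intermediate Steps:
$o{\left(S \right)} = S^{2}$ ($o{\left(S \right)} = S^{2} \cdot 1 = S^{2}$)
$r = 9$ ($r = \left(\left(3 \cdot \frac{1}{3} + 6 \left(- \frac{1}{3}\right)\right) - 2\right)^{2} = \left(\left(1 - 2\right) - 2\right)^{2} = \left(-1 - 2\right)^{2} = \left(-3\right)^{2} = 9$)
$Y{\left(K \right)} = 9$
$\frac{o{\left(91 \right)} + Y{\left(110 \right)}}{-34446 + 11547} = \frac{91^{2} + 9}{-34446 + 11547} = \frac{8281 + 9}{-22899} = 8290 \left(- \frac{1}{22899}\right) = - \frac{8290}{22899}$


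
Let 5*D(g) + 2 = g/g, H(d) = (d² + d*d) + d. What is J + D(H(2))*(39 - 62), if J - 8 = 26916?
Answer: 134643/5 ≈ 26929.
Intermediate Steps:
J = 26924 (J = 8 + 26916 = 26924)
H(d) = d + 2*d² (H(d) = (d² + d²) + d = 2*d² + d = d + 2*d²)
D(g) = -⅕ (D(g) = -⅖ + (g/g)/5 = -⅖ + (⅕)*1 = -⅖ + ⅕ = -⅕)
J + D(H(2))*(39 - 62) = 26924 - (39 - 62)/5 = 26924 - ⅕*(-23) = 26924 + 23/5 = 134643/5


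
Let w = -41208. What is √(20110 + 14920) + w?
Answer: -41208 + √35030 ≈ -41021.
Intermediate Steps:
√(20110 + 14920) + w = √(20110 + 14920) - 41208 = √35030 - 41208 = -41208 + √35030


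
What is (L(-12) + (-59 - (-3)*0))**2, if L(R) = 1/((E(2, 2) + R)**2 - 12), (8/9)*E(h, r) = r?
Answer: 6145776025/1766241 ≈ 3479.6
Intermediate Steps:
E(h, r) = 9*r/8
L(R) = 1/(-12 + (9/4 + R)**2) (L(R) = 1/(((9/8)*2 + R)**2 - 12) = 1/((9/4 + R)**2 - 12) = 1/(-12 + (9/4 + R)**2))
(L(-12) + (-59 - (-3)*0))**2 = (16/(-192 + (9 + 4*(-12))**2) + (-59 - (-3)*0))**2 = (16/(-192 + (9 - 48)**2) + (-59 - 1*0))**2 = (16/(-192 + (-39)**2) + (-59 + 0))**2 = (16/(-192 + 1521) - 59)**2 = (16/1329 - 59)**2 = (-78395/1329)**2 = 6145776025/1766241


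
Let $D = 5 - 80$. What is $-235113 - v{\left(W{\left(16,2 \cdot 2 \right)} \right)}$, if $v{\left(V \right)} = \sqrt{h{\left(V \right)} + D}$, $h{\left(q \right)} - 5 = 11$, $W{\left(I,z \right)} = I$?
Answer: $-235113 - i \sqrt{59} \approx -2.3511 \cdot 10^{5} - 7.6811 i$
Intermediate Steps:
$h{\left(q \right)} = 16$ ($h{\left(q \right)} = 5 + 11 = 16$)
$D = -75$ ($D = 5 - 80 = -75$)
$v{\left(V \right)} = i \sqrt{59}$ ($v{\left(V \right)} = \sqrt{16 - 75} = \sqrt{-59} = i \sqrt{59}$)
$-235113 - v{\left(W{\left(16,2 \cdot 2 \right)} \right)} = -235113 - i \sqrt{59}$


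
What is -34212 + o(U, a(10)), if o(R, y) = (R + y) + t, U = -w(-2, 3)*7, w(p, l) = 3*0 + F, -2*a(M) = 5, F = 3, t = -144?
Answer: -68759/2 ≈ -34380.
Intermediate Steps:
a(M) = -5/2 (a(M) = -1/2*5 = -5/2)
w(p, l) = 3 (w(p, l) = 3*0 + 3 = 0 + 3 = 3)
U = -21 (U = -1*3*7 = -3*7 = -21)
o(R, y) = -144 + R + y (o(R, y) = (R + y) - 144 = -144 + R + y)
-34212 + o(U, a(10)) = -34212 + (-144 - 21 - 5/2) = -34212 - 335/2 = -68759/2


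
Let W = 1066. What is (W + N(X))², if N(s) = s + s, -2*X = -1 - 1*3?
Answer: 1144900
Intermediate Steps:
X = 2 (X = -(-1 - 1*3)/2 = -(-1 - 3)/2 = -½*(-4) = 2)
N(s) = 2*s
(W + N(X))² = (1066 + 2*2)² = (1066 + 4)² = 1070² = 1144900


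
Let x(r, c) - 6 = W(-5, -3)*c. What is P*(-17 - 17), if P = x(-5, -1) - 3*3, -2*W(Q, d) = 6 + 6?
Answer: -102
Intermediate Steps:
W(Q, d) = -6 (W(Q, d) = -(6 + 6)/2 = -1/2*12 = -6)
x(r, c) = 6 - 6*c
P = 3 (P = (6 - 6*(-1)) - 3*3 = (6 + 6) - 9 = 12 - 9 = 3)
P*(-17 - 17) = 3*(-17 - 17) = 3*(-34) = -102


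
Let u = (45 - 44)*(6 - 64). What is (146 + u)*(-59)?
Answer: -5192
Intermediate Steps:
u = -58 (u = 1*(-58) = -58)
(146 + u)*(-59) = (146 - 58)*(-59) = 88*(-59) = -5192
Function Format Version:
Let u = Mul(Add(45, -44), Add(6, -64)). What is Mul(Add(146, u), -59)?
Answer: -5192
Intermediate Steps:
u = -58 (u = Mul(1, -58) = -58)
Mul(Add(146, u), -59) = Mul(Add(146, -58), -59) = Mul(88, -59) = -5192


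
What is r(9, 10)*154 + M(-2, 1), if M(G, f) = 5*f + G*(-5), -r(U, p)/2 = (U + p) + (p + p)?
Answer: -11997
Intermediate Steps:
r(U, p) = -6*p - 2*U (r(U, p) = -2*((U + p) + (p + p)) = -2*((U + p) + 2*p) = -2*(U + 3*p) = -6*p - 2*U)
M(G, f) = -5*G + 5*f (M(G, f) = 5*f - 5*G = -5*G + 5*f)
r(9, 10)*154 + M(-2, 1) = (-6*10 - 2*9)*154 + (-5*(-2) + 5*1) = (-60 - 18)*154 + (10 + 5) = -78*154 + 15 = -12012 + 15 = -11997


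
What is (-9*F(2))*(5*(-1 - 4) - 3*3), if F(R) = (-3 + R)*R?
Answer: -612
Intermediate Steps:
F(R) = R*(-3 + R)
(-9*F(2))*(5*(-1 - 4) - 3*3) = (-18*(-3 + 2))*(5*(-1 - 4) - 3*3) = (-18*(-1))*(5*(-5) - 9) = (-9*(-2))*(-25 - 9) = 18*(-34) = -612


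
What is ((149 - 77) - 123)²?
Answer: 2601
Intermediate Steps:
((149 - 77) - 123)² = (72 - 123)² = (-51)² = 2601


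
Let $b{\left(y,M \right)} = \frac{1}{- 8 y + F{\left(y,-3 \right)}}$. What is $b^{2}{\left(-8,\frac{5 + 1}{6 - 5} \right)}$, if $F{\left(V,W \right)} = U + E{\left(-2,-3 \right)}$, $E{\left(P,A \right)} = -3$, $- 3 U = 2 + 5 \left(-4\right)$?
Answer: $\frac{1}{4489} \approx 0.00022277$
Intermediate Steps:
$U = 6$ ($U = - \frac{2 + 5 \left(-4\right)}{3} = - \frac{2 - 20}{3} = \left(- \frac{1}{3}\right) \left(-18\right) = 6$)
$F{\left(V,W \right)} = 3$ ($F{\left(V,W \right)} = 6 - 3 = 3$)
$b{\left(y,M \right)} = \frac{1}{3 - 8 y}$ ($b{\left(y,M \right)} = \frac{1}{- 8 y + 3} = \frac{1}{3 - 8 y}$)
$b^{2}{\left(-8,\frac{5 + 1}{6 - 5} \right)} = \left(- \frac{1}{-3 + 8 \left(-8\right)}\right)^{2} = \left(- \frac{1}{-3 - 64}\right)^{2} = \left(- \frac{1}{-67}\right)^{2} = \left(\left(-1\right) \left(- \frac{1}{67}\right)\right)^{2} = \left(\frac{1}{67}\right)^{2} = \frac{1}{4489}$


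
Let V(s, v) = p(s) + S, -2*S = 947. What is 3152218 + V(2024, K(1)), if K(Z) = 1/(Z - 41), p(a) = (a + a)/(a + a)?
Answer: 6303491/2 ≈ 3.1517e+6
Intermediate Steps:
p(a) = 1 (p(a) = (2*a)/((2*a)) = (2*a)*(1/(2*a)) = 1)
S = -947/2 (S = -½*947 = -947/2 ≈ -473.50)
K(Z) = 1/(-41 + Z)
V(s, v) = -945/2 (V(s, v) = 1 - 947/2 = -945/2)
3152218 + V(2024, K(1)) = 3152218 - 945/2 = 6303491/2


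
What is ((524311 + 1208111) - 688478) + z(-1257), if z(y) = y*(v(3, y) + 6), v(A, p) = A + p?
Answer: 2612680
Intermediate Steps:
z(y) = y*(9 + y) (z(y) = y*((3 + y) + 6) = y*(9 + y))
((524311 + 1208111) - 688478) + z(-1257) = ((524311 + 1208111) - 688478) - 1257*(9 - 1257) = (1732422 - 688478) - 1257*(-1248) = 1043944 + 1568736 = 2612680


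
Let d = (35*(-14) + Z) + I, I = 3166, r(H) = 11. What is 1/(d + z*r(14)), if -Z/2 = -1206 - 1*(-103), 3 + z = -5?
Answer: 1/4794 ≈ 0.00020859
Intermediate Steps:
z = -8 (z = -3 - 5 = -8)
Z = 2206 (Z = -2*(-1206 - 1*(-103)) = -2*(-1206 + 103) = -2*(-1103) = 2206)
d = 4882 (d = (35*(-14) + 2206) + 3166 = (-490 + 2206) + 3166 = 1716 + 3166 = 4882)
1/(d + z*r(14)) = 1/(4882 - 8*11) = 1/(4882 - 88) = 1/4794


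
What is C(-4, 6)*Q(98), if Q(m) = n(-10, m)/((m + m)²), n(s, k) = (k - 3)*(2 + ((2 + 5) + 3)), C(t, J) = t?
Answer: -285/2401 ≈ -0.11870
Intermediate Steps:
n(s, k) = -36 + 12*k (n(s, k) = (-3 + k)*(2 + (7 + 3)) = (-3 + k)*(2 + 10) = (-3 + k)*12 = -36 + 12*k)
Q(m) = (-36 + 12*m)/(4*m²) (Q(m) = (-36 + 12*m)/((m + m)²) = (-36 + 12*m)/((2*m)²) = (-36 + 12*m)/((4*m²)) = (-36 + 12*m)*(1/(4*m²)) = (-36 + 12*m)/(4*m²))
C(-4, 6)*Q(98) = -12*(-3 + 98)/98² = -12*95/9604 = -4*285/9604 = -285/2401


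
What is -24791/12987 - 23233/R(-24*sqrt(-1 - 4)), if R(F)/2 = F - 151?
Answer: 3406727483/51310638 - 278796*I*sqrt(5)/25681 ≈ 66.394 - 24.275*I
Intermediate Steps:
R(F) = -302 + 2*F (R(F) = 2*(F - 151) = 2*(-151 + F) = -302 + 2*F)
-24791/12987 - 23233/R(-24*sqrt(-1 - 4)) = -24791/12987 - 23233/(-302 + 2*(-24*sqrt(-1 - 4))) = -24791*1/12987 - 23233/(-302 + 2*(-24*I*sqrt(5))) = -1907/999 - 23233/(-302 + 2*(-24*I*sqrt(5))) = -1907/999 - 23233/(-302 - 48*I*sqrt(5))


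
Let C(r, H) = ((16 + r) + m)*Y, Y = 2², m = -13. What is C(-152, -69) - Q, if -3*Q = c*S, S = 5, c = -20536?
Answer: -104468/3 ≈ -34823.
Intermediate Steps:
Y = 4
C(r, H) = 12 + 4*r (C(r, H) = ((16 + r) - 13)*4 = (3 + r)*4 = 12 + 4*r)
Q = 102680/3 (Q = -(-20536)*5/3 = -⅓*(-102680) = 102680/3 ≈ 34227.)
C(-152, -69) - Q = (12 + 4*(-152)) - 1*102680/3 = (12 - 608) - 102680/3 = -596 - 102680/3 = -104468/3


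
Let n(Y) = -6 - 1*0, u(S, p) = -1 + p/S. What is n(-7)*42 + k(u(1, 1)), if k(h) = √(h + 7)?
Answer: -252 + √7 ≈ -249.35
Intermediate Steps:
n(Y) = -6 (n(Y) = -6 + 0 = -6)
k(h) = √(7 + h)
n(-7)*42 + k(u(1, 1)) = -6*42 + √(7 + (1 - 1*1)/1) = -252 + √(7 + 1*(1 - 1)) = -252 + √(7 + 1*0) = -252 + √(7 + 0) = -252 + √7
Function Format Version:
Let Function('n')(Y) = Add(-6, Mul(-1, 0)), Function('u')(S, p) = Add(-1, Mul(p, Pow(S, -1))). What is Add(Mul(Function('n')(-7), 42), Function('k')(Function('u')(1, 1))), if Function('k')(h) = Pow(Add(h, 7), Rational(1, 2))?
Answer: Add(-252, Pow(7, Rational(1, 2))) ≈ -249.35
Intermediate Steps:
Function('n')(Y) = -6 (Function('n')(Y) = Add(-6, 0) = -6)
Function('k')(h) = Pow(Add(7, h), Rational(1, 2))
Add(Mul(Function('n')(-7), 42), Function('k')(Function('u')(1, 1))) = Add(Mul(-6, 42), Pow(Add(7, Mul(Pow(1, -1), Add(1, Mul(-1, 1)))), Rational(1, 2))) = Add(-252, Pow(Add(7, Mul(1, Add(1, -1))), Rational(1, 2))) = Add(-252, Pow(Add(7, Mul(1, 0)), Rational(1, 2))) = Add(-252, Pow(Add(7, 0), Rational(1, 2))) = Add(-252, Pow(7, Rational(1, 2)))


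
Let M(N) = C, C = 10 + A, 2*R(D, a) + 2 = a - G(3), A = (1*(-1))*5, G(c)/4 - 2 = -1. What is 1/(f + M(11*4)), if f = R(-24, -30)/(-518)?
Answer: 259/1304 ≈ 0.19862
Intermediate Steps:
G(c) = 4 (G(c) = 8 + 4*(-1) = 8 - 4 = 4)
A = -5 (A = -1*5 = -5)
R(D, a) = -3 + a/2 (R(D, a) = -1 + (a - 1*4)/2 = -1 + (a - 4)/2 = -1 + (-4 + a)/2 = -1 + (-2 + a/2) = -3 + a/2)
C = 5 (C = 10 - 5 = 5)
M(N) = 5
f = 9/259 (f = (-3 + (1/2)*(-30))/(-518) = (-3 - 15)*(-1/518) = -18*(-1/518) = 9/259 ≈ 0.034749)
1/(f + M(11*4)) = 1/(9/259 + 5) = 1/(1304/259) = 259/1304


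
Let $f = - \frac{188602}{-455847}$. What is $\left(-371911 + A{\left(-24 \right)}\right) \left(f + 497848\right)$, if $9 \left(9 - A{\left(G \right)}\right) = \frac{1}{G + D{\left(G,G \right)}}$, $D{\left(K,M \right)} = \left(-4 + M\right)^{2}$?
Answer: $- \frac{41235646585279700807}{222713820} \approx -1.8515 \cdot 10^{11}$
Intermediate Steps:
$f = \frac{188602}{455847}$ ($f = - \frac{188602 \left(-1\right)}{455847} = \left(-1\right) \left(- \frac{188602}{455847}\right) = \frac{188602}{455847} \approx 0.41374$)
$A{\left(G \right)} = 9 - \frac{1}{9 \left(G + \left(-4 + G\right)^{2}\right)}$
$\left(-371911 + A{\left(-24 \right)}\right) \left(f + 497848\right) = \left(-371911 + \frac{1295 - -13608 + 81 \left(-24\right)^{2}}{9 \left(16 + \left(-24\right)^{2} - -168\right)}\right) \left(\frac{188602}{455847} + 497848\right) = \left(-371911 + \frac{1295 + 13608 + 81 \cdot 576}{9 \left(16 + 576 + 168\right)}\right) \frac{226942705858}{455847} = \left(-371911 + \frac{1295 + 13608 + 46656}{9 \cdot 760}\right) \frac{226942705858}{455847} = \left(-371911 + \frac{1}{9} \cdot \frac{1}{760} \cdot 61559\right) \frac{226942705858}{455847} = \left(-371911 + \frac{61559}{6840}\right) \frac{226942705858}{455847} = \left(- \frac{2543809681}{6840}\right) \frac{226942705858}{455847} = - \frac{41235646585279700807}{222713820}$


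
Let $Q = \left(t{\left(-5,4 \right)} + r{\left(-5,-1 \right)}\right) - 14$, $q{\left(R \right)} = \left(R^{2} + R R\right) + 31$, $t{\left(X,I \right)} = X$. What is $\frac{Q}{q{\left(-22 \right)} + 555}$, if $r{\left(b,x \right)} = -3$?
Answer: $- \frac{11}{777} \approx -0.014157$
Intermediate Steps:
$q{\left(R \right)} = 31 + 2 R^{2}$ ($q{\left(R \right)} = \left(R^{2} + R^{2}\right) + 31 = 2 R^{2} + 31 = 31 + 2 R^{2}$)
$Q = -22$ ($Q = \left(-5 - 3\right) - 14 = -8 - 14 = -22$)
$\frac{Q}{q{\left(-22 \right)} + 555} = - \frac{22}{\left(31 + 2 \left(-22\right)^{2}\right) + 555} = - \frac{22}{\left(31 + 2 \cdot 484\right) + 555} = - \frac{22}{\left(31 + 968\right) + 555} = - \frac{22}{999 + 555} = - \frac{22}{1554} = \left(-22\right) \frac{1}{1554} = - \frac{11}{777}$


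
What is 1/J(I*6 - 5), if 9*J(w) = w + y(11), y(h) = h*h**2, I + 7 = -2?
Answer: 3/424 ≈ 0.0070755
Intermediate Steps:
I = -9 (I = -7 - 2 = -9)
y(h) = h**3
J(w) = 1331/9 + w/9 (J(w) = (w + 11**3)/9 = (w + 1331)/9 = (1331 + w)/9 = 1331/9 + w/9)
1/J(I*6 - 5) = 1/(1331/9 + (-9*6 - 5)/9) = 1/(1331/9 + (-54 - 5)/9) = 1/(1331/9 + (1/9)*(-59)) = 1/(1331/9 - 59/9) = 1/(424/3) = 3/424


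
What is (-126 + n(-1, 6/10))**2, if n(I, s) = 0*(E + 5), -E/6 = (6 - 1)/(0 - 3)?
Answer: 15876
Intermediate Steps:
E = 10 (E = -6*(6 - 1)/(0 - 3) = -30/(-3) = -30*(-1)/3 = -6*(-5/3) = 10)
n(I, s) = 0 (n(I, s) = 0*(10 + 5) = 0*15 = 0)
(-126 + n(-1, 6/10))**2 = (-126 + 0)**2 = (-126)**2 = 15876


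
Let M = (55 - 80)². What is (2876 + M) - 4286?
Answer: -785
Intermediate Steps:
M = 625 (M = (-25)² = 625)
(2876 + M) - 4286 = (2876 + 625) - 4286 = 3501 - 4286 = -785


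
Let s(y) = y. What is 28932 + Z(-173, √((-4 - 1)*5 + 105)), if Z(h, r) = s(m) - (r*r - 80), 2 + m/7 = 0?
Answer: 28918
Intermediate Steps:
m = -14 (m = -14 + 7*0 = -14 + 0 = -14)
Z(h, r) = 66 - r² (Z(h, r) = -14 - (r*r - 80) = -14 - (r² - 80) = -14 - (-80 + r²) = -14 + (80 - r²) = 66 - r²)
28932 + Z(-173, √((-4 - 1)*5 + 105)) = 28932 + (66 - (√((-4 - 1)*5 + 105))²) = 28932 + (66 - (√(-5*5 + 105))²) = 28932 + (66 - (√(-25 + 105))²) = 28932 + (66 - (√80)²) = 28932 + (66 - (4*√5)²) = 28932 + (66 - 1*80) = 28932 + (66 - 80) = 28932 - 14 = 28918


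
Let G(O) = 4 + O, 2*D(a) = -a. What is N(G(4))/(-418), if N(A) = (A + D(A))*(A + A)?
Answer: -32/209 ≈ -0.15311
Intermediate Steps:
D(a) = -a/2 (D(a) = (-a)/2 = -a/2)
N(A) = A² (N(A) = (A - A/2)*(A + A) = (A/2)*(2*A) = A²)
N(G(4))/(-418) = (4 + 4)²/(-418) = 8²*(-1/418) = 64*(-1/418) = -32/209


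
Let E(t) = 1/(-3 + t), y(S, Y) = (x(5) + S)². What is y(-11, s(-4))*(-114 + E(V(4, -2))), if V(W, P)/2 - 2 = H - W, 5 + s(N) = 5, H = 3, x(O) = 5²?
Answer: -22540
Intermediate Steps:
x(O) = 25
s(N) = 0 (s(N) = -5 + 5 = 0)
V(W, P) = 10 - 2*W (V(W, P) = 4 + 2*(3 - W) = 4 + (6 - 2*W) = 10 - 2*W)
y(S, Y) = (25 + S)²
y(-11, s(-4))*(-114 + E(V(4, -2))) = (25 - 11)²*(-114 + 1/(-3 + (10 - 2*4))) = 14²*(-114 + 1/(-3 + (10 - 8))) = 196*(-114 + 1/(-3 + 2)) = 196*(-114 + 1/(-1)) = 196*(-114 - 1) = 196*(-115) = -22540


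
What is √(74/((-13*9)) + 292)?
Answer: √443170/39 ≈ 17.069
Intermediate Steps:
√(74/((-13*9)) + 292) = √(74/(-117) + 292) = √(74*(-1/117) + 292) = √(-74/117 + 292) = √(34090/117) = √443170/39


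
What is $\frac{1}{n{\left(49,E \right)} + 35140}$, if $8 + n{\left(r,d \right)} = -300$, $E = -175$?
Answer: $\frac{1}{34832} \approx 2.8709 \cdot 10^{-5}$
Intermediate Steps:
$n{\left(r,d \right)} = -308$ ($n{\left(r,d \right)} = -8 - 300 = -308$)
$\frac{1}{n{\left(49,E \right)} + 35140} = \frac{1}{-308 + 35140} = \frac{1}{34832}$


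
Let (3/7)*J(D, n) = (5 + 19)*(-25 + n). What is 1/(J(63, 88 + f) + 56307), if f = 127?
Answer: 1/66947 ≈ 1.4937e-5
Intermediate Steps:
J(D, n) = -1400 + 56*n (J(D, n) = 7*((5 + 19)*(-25 + n))/3 = 7*(24*(-25 + n))/3 = 7*(-600 + 24*n)/3 = -1400 + 56*n)
1/(J(63, 88 + f) + 56307) = 1/((-1400 + 56*(88 + 127)) + 56307) = 1/((-1400 + 56*215) + 56307) = 1/((-1400 + 12040) + 56307) = 1/(10640 + 56307) = 1/66947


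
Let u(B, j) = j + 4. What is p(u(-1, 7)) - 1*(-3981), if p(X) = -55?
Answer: 3926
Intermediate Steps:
u(B, j) = 4 + j
p(u(-1, 7)) - 1*(-3981) = -55 - 1*(-3981) = -55 + 3981 = 3926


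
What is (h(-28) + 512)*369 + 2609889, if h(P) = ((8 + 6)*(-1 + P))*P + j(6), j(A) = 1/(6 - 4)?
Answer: 13987587/2 ≈ 6.9938e+6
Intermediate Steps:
j(A) = 1/2
h(P) = 1/2 + P*(-14 + 14*P) (h(P) = ((8 + 6)*(-1 + P))*P + 1/2 = (14*(-1 + P))*P + 1/2 = (-14 + 14*P)*P + 1/2 = P*(-14 + 14*P) + 1/2 = 1/2 + P*(-14 + 14*P))
(h(-28) + 512)*369 + 2609889 = ((1/2 - 14*(-28) + 14*(-28)**2) + 512)*369 + 2609889 = ((1/2 + 392 + 14*784) + 512)*369 + 2609889 = ((1/2 + 392 + 10976) + 512)*369 + 2609889 = (22737/2 + 512)*369 + 2609889 = (23761/2)*369 + 2609889 = 8767809/2 + 2609889 = 13987587/2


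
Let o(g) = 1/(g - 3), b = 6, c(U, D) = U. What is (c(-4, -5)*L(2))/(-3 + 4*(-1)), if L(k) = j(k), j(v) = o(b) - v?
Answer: -20/21 ≈ -0.95238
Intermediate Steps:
o(g) = 1/(-3 + g)
j(v) = ⅓ - v (j(v) = 1/(-3 + 6) - v = 1/3 - v = ⅓ - v)
L(k) = ⅓ - k
(c(-4, -5)*L(2))/(-3 + 4*(-1)) = (-4*(⅓ - 1*2))/(-3 + 4*(-1)) = (-4*(⅓ - 2))/(-3 - 4) = -4*(-5/3)/(-7) = (20/3)*(-⅐) = -20/21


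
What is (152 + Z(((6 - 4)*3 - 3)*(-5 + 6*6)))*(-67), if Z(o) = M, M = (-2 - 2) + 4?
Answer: -10184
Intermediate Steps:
M = 0 (M = -4 + 4 = 0)
Z(o) = 0
(152 + Z(((6 - 4)*3 - 3)*(-5 + 6*6)))*(-67) = (152 + 0)*(-67) = 152*(-67) = -10184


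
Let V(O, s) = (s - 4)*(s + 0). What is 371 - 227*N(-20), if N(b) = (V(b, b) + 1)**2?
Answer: -52518576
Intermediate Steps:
V(O, s) = s*(-4 + s) (V(O, s) = (-4 + s)*s = s*(-4 + s))
N(b) = (1 + b*(-4 + b))**2 (N(b) = (b*(-4 + b) + 1)**2 = (1 + b*(-4 + b))**2)
371 - 227*N(-20) = 371 - 227*(1 - 20*(-4 - 20))**2 = 371 - 227*(1 - 20*(-24))**2 = 371 - 227*(1 + 480)**2 = 371 - 227*481**2 = 371 - 227*231361 = 371 - 52518947 = -52518576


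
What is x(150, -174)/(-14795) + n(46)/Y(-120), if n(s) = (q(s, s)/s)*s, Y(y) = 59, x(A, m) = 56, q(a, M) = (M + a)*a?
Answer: 62609136/872905 ≈ 71.725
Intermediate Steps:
q(a, M) = a*(M + a)
n(s) = 2*s² (n(s) = ((s*(s + s))/s)*s = ((s*(2*s))/s)*s = ((2*s²)/s)*s = (2*s)*s = 2*s²)
x(150, -174)/(-14795) + n(46)/Y(-120) = 56/(-14795) + (2*46²)/59 = 56*(-1/14795) + (2*2116)*(1/59) = -56/14795 + 4232*(1/59) = -56/14795 + 4232/59 = 62609136/872905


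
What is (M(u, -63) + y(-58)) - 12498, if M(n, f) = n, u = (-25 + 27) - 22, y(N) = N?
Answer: -12576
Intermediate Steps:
u = -20 (u = 2 - 22 = -20)
(M(u, -63) + y(-58)) - 12498 = (-20 - 58) - 12498 = -78 - 12498 = -12576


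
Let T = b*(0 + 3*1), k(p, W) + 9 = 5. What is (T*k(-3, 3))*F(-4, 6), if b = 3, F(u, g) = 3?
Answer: -108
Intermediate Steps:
k(p, W) = -4 (k(p, W) = -9 + 5 = -4)
T = 9 (T = 3*(0 + 3*1) = 3*(0 + 3) = 3*3 = 9)
(T*k(-3, 3))*F(-4, 6) = (9*(-4))*3 = -36*3 = -108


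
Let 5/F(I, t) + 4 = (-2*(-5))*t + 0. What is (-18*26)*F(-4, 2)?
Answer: -585/4 ≈ -146.25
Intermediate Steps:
F(I, t) = 5/(-4 + 10*t) (F(I, t) = 5/(-4 + ((-2*(-5))*t + 0)) = 5/(-4 + (10*t + 0)) = 5/(-4 + 10*t))
(-18*26)*F(-4, 2) = (-18*26)*(5/(2*(-2 + 5*2))) = -1170/(-2 + 10) = -1170/8 = -468*5/16 = -585/4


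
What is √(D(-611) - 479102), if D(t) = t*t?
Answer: I*√105781 ≈ 325.24*I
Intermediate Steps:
D(t) = t²
√(D(-611) - 479102) = √((-611)² - 479102) = √(373321 - 479102) = √(-105781) = I*√105781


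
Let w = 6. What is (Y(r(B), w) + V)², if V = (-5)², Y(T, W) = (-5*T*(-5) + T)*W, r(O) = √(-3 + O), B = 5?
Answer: 49297 + 7800*√2 ≈ 60328.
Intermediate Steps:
Y(T, W) = 26*T*W (Y(T, W) = (25*T + T)*W = (26*T)*W = 26*T*W)
V = 25
(Y(r(B), w) + V)² = (26*√(-3 + 5)*6 + 25)² = (26*√2*6 + 25)² = (156*√2 + 25)² = (25 + 156*√2)²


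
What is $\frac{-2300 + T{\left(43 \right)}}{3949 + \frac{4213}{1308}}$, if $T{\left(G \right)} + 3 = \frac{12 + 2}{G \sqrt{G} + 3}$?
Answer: $- \frac{119736894144}{205482654245} + \frac{393708 \sqrt{43}}{205482654245} \approx -0.5827$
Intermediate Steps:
$T{\left(G \right)} = -3 + \frac{14}{3 + G^{\frac{3}{2}}}$ ($T{\left(G \right)} = -3 + \frac{12 + 2}{G \sqrt{G} + 3} = -3 + \frac{14}{G^{\frac{3}{2}} + 3} = -3 + \frac{14}{3 + G^{\frac{3}{2}}}$)
$\frac{-2300 + T{\left(43 \right)}}{3949 + \frac{4213}{1308}} = \frac{-2300 + \frac{5 - 3 \cdot 43^{\frac{3}{2}}}{3 + 43^{\frac{3}{2}}}}{3949 + \frac{4213}{1308}} = \frac{-2300 + \frac{5 - 3 \cdot 43 \sqrt{43}}{3 + 43 \sqrt{43}}}{3949 + 4213 \cdot \frac{1}{1308}} = \frac{-2300 + \frac{5 - 129 \sqrt{43}}{3 + 43 \sqrt{43}}}{3949 + \frac{4213}{1308}} = \frac{-2300 + \frac{5 - 129 \sqrt{43}}{3 + 43 \sqrt{43}}}{\frac{5169505}{1308}} = \left(-2300 + \frac{5 - 129 \sqrt{43}}{3 + 43 \sqrt{43}}\right) \frac{1308}{5169505} = - \frac{601680}{1033901} + \frac{1308 \left(5 - 129 \sqrt{43}\right)}{5169505 \left(3 + 43 \sqrt{43}\right)}$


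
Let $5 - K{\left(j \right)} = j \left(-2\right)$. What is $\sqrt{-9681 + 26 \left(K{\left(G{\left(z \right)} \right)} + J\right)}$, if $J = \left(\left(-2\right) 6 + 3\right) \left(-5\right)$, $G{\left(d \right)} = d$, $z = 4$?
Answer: $i \sqrt{8173} \approx 90.405 i$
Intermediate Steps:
$J = 45$ ($J = \left(-12 + 3\right) \left(-5\right) = \left(-9\right) \left(-5\right) = 45$)
$K{\left(j \right)} = 5 + 2 j$ ($K{\left(j \right)} = 5 - j \left(-2\right) = 5 - - 2 j = 5 + 2 j$)
$\sqrt{-9681 + 26 \left(K{\left(G{\left(z \right)} \right)} + J\right)} = \sqrt{-9681 + 26 \left(\left(5 + 2 \cdot 4\right) + 45\right)} = \sqrt{-9681 + 26 \left(\left(5 + 8\right) + 45\right)} = \sqrt{-9681 + 26 \left(13 + 45\right)} = \sqrt{-9681 + 26 \cdot 58} = \sqrt{-9681 + 1508} = \sqrt{-8173} = i \sqrt{8173}$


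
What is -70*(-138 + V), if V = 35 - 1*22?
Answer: 8750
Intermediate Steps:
V = 13 (V = 35 - 22 = 13)
-70*(-138 + V) = -70*(-138 + 13) = -70*(-125) = 8750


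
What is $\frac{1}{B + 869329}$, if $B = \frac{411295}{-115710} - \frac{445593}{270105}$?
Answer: $\frac{2083589970}{1811314341536663} \approx 1.1503 \cdot 10^{-6}$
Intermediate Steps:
$B = - \frac{10843493467}{2083589970}$ ($B = 411295 \left(- \frac{1}{115710}\right) - \frac{148531}{90035} = - \frac{82259}{23142} - \frac{148531}{90035} = - \frac{10843493467}{2083589970} \approx -5.2042$)
$\frac{1}{B + 869329} = \frac{1}{- \frac{10843493467}{2083589970} + 869329} = \frac{1}{\frac{1811314341536663}{2083589970}} = \frac{2083589970}{1811314341536663}$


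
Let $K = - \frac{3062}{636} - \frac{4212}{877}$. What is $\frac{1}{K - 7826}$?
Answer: $- \frac{278886}{2185243939} \approx -0.00012762$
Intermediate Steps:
$K = - \frac{2682103}{278886}$ ($K = \left(-3062\right) \frac{1}{636} - \frac{4212}{877} = - \frac{1531}{318} - \frac{4212}{877} = - \frac{2682103}{278886} \approx -9.6172$)
$\frac{1}{K - 7826} = \frac{1}{- \frac{2682103}{278886} - 7826} = \frac{1}{- \frac{2185243939}{278886}} = - \frac{278886}{2185243939}$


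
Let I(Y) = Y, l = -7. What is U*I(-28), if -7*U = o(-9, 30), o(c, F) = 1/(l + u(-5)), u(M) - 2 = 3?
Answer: -2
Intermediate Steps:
u(M) = 5 (u(M) = 2 + 3 = 5)
o(c, F) = -½ (o(c, F) = 1/(-7 + 5) = 1/(-2) = -½)
U = 1/14 (U = -⅐*(-½) = 1/14 ≈ 0.071429)
U*I(-28) = (1/14)*(-28) = -2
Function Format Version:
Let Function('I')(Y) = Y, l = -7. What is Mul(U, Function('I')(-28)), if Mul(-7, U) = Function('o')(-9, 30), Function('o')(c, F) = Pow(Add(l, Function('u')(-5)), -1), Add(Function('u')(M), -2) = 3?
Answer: -2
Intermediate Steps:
Function('u')(M) = 5 (Function('u')(M) = Add(2, 3) = 5)
Function('o')(c, F) = Rational(-1, 2) (Function('o')(c, F) = Pow(Add(-7, 5), -1) = Pow(-2, -1) = Rational(-1, 2))
U = Rational(1, 14) (U = Mul(Rational(-1, 7), Rational(-1, 2)) = Rational(1, 14) ≈ 0.071429)
Mul(U, Function('I')(-28)) = Mul(Rational(1, 14), -28) = -2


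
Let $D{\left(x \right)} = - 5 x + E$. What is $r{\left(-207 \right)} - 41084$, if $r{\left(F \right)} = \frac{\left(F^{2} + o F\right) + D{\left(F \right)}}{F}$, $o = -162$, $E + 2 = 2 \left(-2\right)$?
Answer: $- \frac{2860600}{69} \approx -41458.0$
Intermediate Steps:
$E = -6$ ($E = -2 + 2 \left(-2\right) = -2 - 4 = -6$)
$D{\left(x \right)} = -6 - 5 x$ ($D{\left(x \right)} = - 5 x - 6 = -6 - 5 x$)
$r{\left(F \right)} = \frac{-6 + F^{2} - 167 F}{F}$ ($r{\left(F \right)} = \frac{\left(F^{2} - 162 F\right) - \left(6 + 5 F\right)}{F} = \frac{-6 + F^{2} - 167 F}{F}$)
$r{\left(-207 \right)} - 41084 = \left(-167 - 207 - \frac{6}{-207}\right) - 41084 = \left(-167 - 207 - - \frac{2}{69}\right) - 41084 = \left(-167 - 207 + \frac{2}{69}\right) - 41084 = - \frac{25804}{69} - 41084 = - \frac{2860600}{69}$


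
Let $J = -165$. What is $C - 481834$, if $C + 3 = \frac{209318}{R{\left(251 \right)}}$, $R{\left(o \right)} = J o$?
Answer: $- \frac{19955488673}{41415} \approx -4.8184 \cdot 10^{5}$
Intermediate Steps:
$R{\left(o \right)} = - 165 o$
$C = - \frac{333563}{41415}$ ($C = -3 + \frac{209318}{\left(-165\right) 251} = -3 + \frac{209318}{-41415} = -3 + 209318 \left(- \frac{1}{41415}\right) = -3 - \frac{209318}{41415} = - \frac{333563}{41415} \approx -8.0542$)
$C - 481834 = - \frac{333563}{41415} - 481834 = - \frac{19955488673}{41415}$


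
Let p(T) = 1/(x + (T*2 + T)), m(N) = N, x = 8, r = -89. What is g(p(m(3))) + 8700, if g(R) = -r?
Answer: 8789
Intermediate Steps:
p(T) = 1/(8 + 3*T) (p(T) = 1/(8 + (T*2 + T)) = 1/(8 + (2*T + T)) = 1/(8 + 3*T))
g(R) = 89 (g(R) = -1*(-89) = 89)
g(p(m(3))) + 8700 = 89 + 8700 = 8789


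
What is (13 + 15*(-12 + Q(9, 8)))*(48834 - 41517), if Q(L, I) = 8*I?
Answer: 5802381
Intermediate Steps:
(13 + 15*(-12 + Q(9, 8)))*(48834 - 41517) = (13 + 15*(-12 + 8*8))*(48834 - 41517) = (13 + 15*(-12 + 64))*7317 = (13 + 15*52)*7317 = (13 + 780)*7317 = 793*7317 = 5802381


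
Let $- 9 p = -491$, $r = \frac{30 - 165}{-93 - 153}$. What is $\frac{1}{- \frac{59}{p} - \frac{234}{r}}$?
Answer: $- \frac{2455}{1049467} \approx -0.0023393$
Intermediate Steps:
$r = \frac{45}{82}$ ($r = - \frac{135}{-246} = \left(-135\right) \left(- \frac{1}{246}\right) = \frac{45}{82} \approx 0.54878$)
$p = \frac{491}{9}$ ($p = \left(- \frac{1}{9}\right) \left(-491\right) = \frac{491}{9} \approx 54.556$)
$\frac{1}{- \frac{59}{p} - \frac{234}{r}} = \frac{1}{- \frac{59}{\frac{491}{9}} - \frac{234}{\frac{45}{82}}} = \frac{1}{\left(-59\right) \frac{9}{491} - \frac{2132}{5}} = \frac{1}{- \frac{531}{491} - \frac{2132}{5}} = \frac{1}{- \frac{1049467}{2455}} = - \frac{2455}{1049467}$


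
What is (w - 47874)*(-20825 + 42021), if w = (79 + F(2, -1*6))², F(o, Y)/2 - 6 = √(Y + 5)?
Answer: -839298012 + 7715344*I ≈ -8.393e+8 + 7.7153e+6*I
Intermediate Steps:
F(o, Y) = 12 + 2*√(5 + Y) (F(o, Y) = 12 + 2*√(Y + 5) = 12 + 2*√(5 + Y))
w = (91 + 2*I)² (w = (79 + (12 + 2*√(5 - 1*6)))² = (79 + (12 + 2*√(5 - 6)))² = (79 + (12 + 2*√(-1)))² = (79 + (12 + 2*I))² = (91 + 2*I)² ≈ 8277.0 + 364.0*I)
(w - 47874)*(-20825 + 42021) = ((8277 + 364*I) - 47874)*(-20825 + 42021) = (-39597 + 364*I)*21196 = -839298012 + 7715344*I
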